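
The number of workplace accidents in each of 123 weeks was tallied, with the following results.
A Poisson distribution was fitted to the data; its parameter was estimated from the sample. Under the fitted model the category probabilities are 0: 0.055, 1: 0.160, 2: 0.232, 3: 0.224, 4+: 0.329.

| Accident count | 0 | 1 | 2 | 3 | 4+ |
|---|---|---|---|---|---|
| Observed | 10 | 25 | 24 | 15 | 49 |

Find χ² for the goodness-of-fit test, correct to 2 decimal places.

11.22

Expected counts E_i = n·p_i: 123×0.055 = 6.765, 123×0.160 = 19.68, 123×0.232 = 28.536, 123×0.224 = 27.552, 123×0.329 = 40.467.
χ² = (10−6.765)²/6.765 + (25−19.68)²/19.68 + (24−28.536)²/28.536 + (15−27.552)²/27.552 + (49−40.467)²/40.467
   = 1.547 + 1.438 + 0.721 + 5.718 + 1.799
Sum = 11.22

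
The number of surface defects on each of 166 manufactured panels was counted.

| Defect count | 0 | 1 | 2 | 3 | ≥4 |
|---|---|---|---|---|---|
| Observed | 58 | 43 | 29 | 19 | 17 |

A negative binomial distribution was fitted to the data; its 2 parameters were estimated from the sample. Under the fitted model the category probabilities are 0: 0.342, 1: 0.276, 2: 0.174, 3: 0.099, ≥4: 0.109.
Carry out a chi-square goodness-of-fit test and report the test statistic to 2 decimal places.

Expected counts E_i = n·p_i: 166×0.342 = 56.772, 166×0.276 = 45.816, 166×0.174 = 28.884, 166×0.099 = 16.434, 166×0.109 = 18.094.
χ² = (58−56.772)²/56.772 + (43−45.816)²/45.816 + (29−28.884)²/28.884 + (19−16.434)²/16.434 + (17−18.094)²/18.094
   = 0.027 + 0.173 + 0.000 + 0.401 + 0.066
Sum = 0.67

0.67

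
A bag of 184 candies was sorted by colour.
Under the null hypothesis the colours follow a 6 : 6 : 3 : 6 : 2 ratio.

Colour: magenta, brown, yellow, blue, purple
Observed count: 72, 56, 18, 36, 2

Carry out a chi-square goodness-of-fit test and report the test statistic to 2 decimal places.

30.08

Ratio total = 23. Expected counts: 184×6/23 = 48, 184×6/23 = 48, 184×3/23 = 24, 184×6/23 = 48, 184×2/23 = 16.
magenta: (72 − 48)²/48 = 576/48 = 12.000
brown: (56 − 48)²/48 = 64/48 = 1.333
yellow: (18 − 24)²/24 = 36/24 = 1.500
blue: (36 − 48)²/48 = 144/48 = 3.000
purple: (2 − 16)²/16 = 196/16 = 12.250
Sum = 30.08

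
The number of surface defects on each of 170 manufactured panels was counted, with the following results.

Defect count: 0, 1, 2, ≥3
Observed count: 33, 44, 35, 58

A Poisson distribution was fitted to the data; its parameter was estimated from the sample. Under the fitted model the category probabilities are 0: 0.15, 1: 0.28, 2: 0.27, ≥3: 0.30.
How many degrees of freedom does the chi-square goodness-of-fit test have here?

There are k = 4 categories and 1 parameter estimated from the data, so df = 4 − 1 − 1 = 2.

2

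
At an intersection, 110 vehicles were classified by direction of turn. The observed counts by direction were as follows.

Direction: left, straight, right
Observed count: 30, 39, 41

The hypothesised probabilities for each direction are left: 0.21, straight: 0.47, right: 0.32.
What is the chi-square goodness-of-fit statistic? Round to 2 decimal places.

Expected counts E_i = n·p_i: 110×0.21 = 23.1, 110×0.47 = 51.7, 110×0.32 = 35.2.
χ² = (30−23.1)²/23.1 + (39−51.7)²/51.7 + (41−35.2)²/35.2
   = 2.061 + 3.120 + 0.956
Sum = 6.14

6.14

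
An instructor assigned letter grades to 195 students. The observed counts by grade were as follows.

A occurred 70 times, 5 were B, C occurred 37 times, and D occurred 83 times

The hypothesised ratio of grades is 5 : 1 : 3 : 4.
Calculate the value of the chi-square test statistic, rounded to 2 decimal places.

Ratio total = 13. Expected counts: 195×5/13 = 75, 195×1/13 = 15, 195×3/13 = 45, 195×4/13 = 60.
cat         O        E   (O−E)²/E
A          70       75      0.333
B           5       15      6.667
C          37       45      1.422
D          83       60      8.817
Sum = 17.24

17.24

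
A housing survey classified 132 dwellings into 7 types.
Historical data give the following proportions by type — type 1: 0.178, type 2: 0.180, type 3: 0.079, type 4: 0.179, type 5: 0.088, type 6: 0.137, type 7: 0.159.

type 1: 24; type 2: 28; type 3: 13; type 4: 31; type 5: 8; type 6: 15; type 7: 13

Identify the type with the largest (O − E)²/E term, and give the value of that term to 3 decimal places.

type 7, 3.040

Expected counts E_i = n·p_i: 132×0.178 = 23.496, 132×0.180 = 23.76, 132×0.079 = 10.428, 132×0.179 = 23.628, 132×0.088 = 11.616, 132×0.137 = 18.084, 132×0.159 = 20.988.
type 1: (24 − 23.496)²/23.496 = 0.254016/23.496 = 0.0108
type 2: (28 − 23.76)²/23.76 = 17.9776/23.76 = 0.7566
type 3: (13 − 10.428)²/10.428 = 6.615184/10.428 = 0.6344
type 4: (31 − 23.628)²/23.628 = 54.346384/23.628 = 2.3001
type 5: (8 − 11.616)²/11.616 = 13.075456/11.616 = 1.1256
type 6: (15 − 18.084)²/18.084 = 9.511056/18.084 = 0.5259
type 7: (13 − 20.988)²/20.988 = 63.808144/20.988 = 3.0402
The largest term is for type 7: 3.040.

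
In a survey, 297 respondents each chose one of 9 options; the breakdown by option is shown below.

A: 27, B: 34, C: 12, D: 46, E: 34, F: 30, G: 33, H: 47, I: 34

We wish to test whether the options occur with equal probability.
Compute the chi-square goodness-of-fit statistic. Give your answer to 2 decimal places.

25.88

Under H₀ each category has probability 1/9, so each expected count is 297/9 = 33.
A: (27 − 33)²/33 = 36/33 = 1.091
B: (34 − 33)²/33 = 1/33 = 0.030
C: (12 − 33)²/33 = 441/33 = 13.364
D: (46 − 33)²/33 = 169/33 = 5.121
E: (34 − 33)²/33 = 1/33 = 0.030
F: (30 − 33)²/33 = 9/33 = 0.273
G: (33 − 33)²/33 = 0/33 = 0.000
H: (47 − 33)²/33 = 196/33 = 5.939
I: (34 − 33)²/33 = 1/33 = 0.030
Sum = 25.88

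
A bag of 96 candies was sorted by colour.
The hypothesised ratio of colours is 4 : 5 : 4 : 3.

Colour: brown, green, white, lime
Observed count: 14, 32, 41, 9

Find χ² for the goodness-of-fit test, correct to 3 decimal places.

20.842

Ratio total = 16. Expected counts: 96×4/16 = 24, 96×5/16 = 30, 96×4/16 = 24, 96×3/16 = 18.
χ² = (14−24)²/24 + (32−30)²/30 + (41−24)²/24 + (9−18)²/18
   = 4.1667 + 0.1333 + 12.0417 + 4.5000
Sum = 20.842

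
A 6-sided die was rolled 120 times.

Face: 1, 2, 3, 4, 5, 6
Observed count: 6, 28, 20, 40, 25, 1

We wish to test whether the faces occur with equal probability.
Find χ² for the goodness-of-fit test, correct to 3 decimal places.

Expected count for each of the 6 categories: 120/6 = 20.
cat         O        E   (O−E)²/E
1           6       20     9.8000
2          28       20     3.2000
3          20       20     0.0000
4          40       20    20.0000
5          25       20     1.2500
6           1       20    18.0500
Sum = 52.300

52.300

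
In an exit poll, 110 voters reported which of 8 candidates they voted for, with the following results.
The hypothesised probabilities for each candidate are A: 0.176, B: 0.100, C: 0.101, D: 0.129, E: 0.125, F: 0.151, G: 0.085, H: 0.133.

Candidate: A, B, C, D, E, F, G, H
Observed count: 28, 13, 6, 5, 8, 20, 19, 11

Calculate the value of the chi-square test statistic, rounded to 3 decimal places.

26.478

Expected counts E_i = n·p_i: 110×0.176 = 19.36, 110×0.100 = 11, 110×0.101 = 11.11, 110×0.129 = 14.19, 110×0.125 = 13.75, 110×0.151 = 16.61, 110×0.085 = 9.35, 110×0.133 = 14.63.
cat         O        E   (O−E)²/E
A          28    19.36     3.8559
B          13       11     0.3636
C           6    11.11     2.3503
D           5    14.19     5.9518
E           8    13.75     2.4045
F          20    16.61     0.6919
G          19     9.35     9.9596
H          11    14.63     0.9007
Sum = 26.478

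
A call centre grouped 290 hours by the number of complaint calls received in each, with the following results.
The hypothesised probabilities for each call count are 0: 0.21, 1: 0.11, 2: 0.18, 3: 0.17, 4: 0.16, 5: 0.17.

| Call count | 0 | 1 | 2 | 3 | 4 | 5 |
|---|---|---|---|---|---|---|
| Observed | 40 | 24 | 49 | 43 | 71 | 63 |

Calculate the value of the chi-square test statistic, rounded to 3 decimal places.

26.980

Expected counts E_i = n·p_i: 290×0.21 = 60.9, 290×0.11 = 31.9, 290×0.18 = 52.2, 290×0.17 = 49.3, 290×0.16 = 46.4, 290×0.17 = 49.3.
χ² = (40−60.9)²/60.9 + (24−31.9)²/31.9 + (49−52.2)²/52.2 + (43−49.3)²/49.3 + (71−46.4)²/46.4 + (63−49.3)²/49.3
   = 7.1726 + 1.9564 + 0.1962 + 0.8051 + 13.0422 + 3.8071
Sum = 26.980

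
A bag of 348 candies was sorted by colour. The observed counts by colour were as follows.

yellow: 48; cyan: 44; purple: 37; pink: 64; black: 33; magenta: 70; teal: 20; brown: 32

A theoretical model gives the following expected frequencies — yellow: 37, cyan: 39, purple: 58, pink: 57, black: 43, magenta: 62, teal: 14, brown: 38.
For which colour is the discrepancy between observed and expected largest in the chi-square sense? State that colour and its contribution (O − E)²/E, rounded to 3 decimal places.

purple, 7.603

cat          O        E   (O−E)²/E
yellow      48       37     3.2703
cyan        44       39     0.6410
purple      37       58     7.6034
pink        64       57     0.8596
black       33       43     2.3256
magenta     70       62     1.0323
teal        20       14     2.5714
brown       32       38     0.9474
The largest term is for purple: 7.603.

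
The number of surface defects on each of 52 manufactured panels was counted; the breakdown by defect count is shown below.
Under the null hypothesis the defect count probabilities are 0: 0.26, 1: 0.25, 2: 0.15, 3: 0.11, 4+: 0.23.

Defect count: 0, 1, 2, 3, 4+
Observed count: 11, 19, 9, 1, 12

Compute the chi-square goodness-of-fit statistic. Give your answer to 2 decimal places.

7.32

Expected counts E_i = n·p_i: 52×0.26 = 13.52, 52×0.25 = 13, 52×0.15 = 7.8, 52×0.11 = 5.72, 52×0.23 = 11.96.
χ² = (11−13.52)²/13.52 + (19−13)²/13 + (9−7.8)²/7.8 + (1−5.72)²/5.72 + (12−11.96)²/11.96
   = 0.470 + 2.769 + 0.185 + 3.895 + 0.000
Sum = 7.32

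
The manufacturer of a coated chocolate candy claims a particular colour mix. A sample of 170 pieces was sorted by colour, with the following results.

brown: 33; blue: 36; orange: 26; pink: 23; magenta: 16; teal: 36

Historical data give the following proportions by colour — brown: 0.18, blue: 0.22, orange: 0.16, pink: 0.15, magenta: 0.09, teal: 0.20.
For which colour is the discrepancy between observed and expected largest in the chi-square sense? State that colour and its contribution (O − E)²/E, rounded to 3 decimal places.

pink, 0.245

Expected counts E_i = n·p_i: 170×0.18 = 30.6, 170×0.22 = 37.4, 170×0.16 = 27.2, 170×0.15 = 25.5, 170×0.09 = 15.3, 170×0.20 = 34.
brown: (33 − 30.6)²/30.6 = 5.76/30.6 = 0.1882
blue: (36 − 37.4)²/37.4 = 1.96/37.4 = 0.0524
orange: (26 − 27.2)²/27.2 = 1.44/27.2 = 0.0529
pink: (23 − 25.5)²/25.5 = 6.25/25.5 = 0.2451
magenta: (16 − 15.3)²/15.3 = 0.49/15.3 = 0.0320
teal: (36 − 34)²/34 = 4/34 = 0.1176
The largest term is for pink: 0.245.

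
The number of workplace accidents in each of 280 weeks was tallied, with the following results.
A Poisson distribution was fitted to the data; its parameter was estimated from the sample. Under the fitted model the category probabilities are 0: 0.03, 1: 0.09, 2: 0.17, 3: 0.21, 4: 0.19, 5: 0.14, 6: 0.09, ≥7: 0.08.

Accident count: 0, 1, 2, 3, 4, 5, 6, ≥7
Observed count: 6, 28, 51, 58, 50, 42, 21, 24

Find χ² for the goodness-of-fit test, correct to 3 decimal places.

2.457

Expected counts E_i = n·p_i: 280×0.03 = 8.4, 280×0.09 = 25.2, 280×0.17 = 47.6, 280×0.21 = 58.8, 280×0.19 = 53.2, 280×0.14 = 39.2, 280×0.09 = 25.2, 280×0.08 = 22.4.
0: (6 − 8.4)²/8.4 = 5.76/8.4 = 0.6857
1: (28 − 25.2)²/25.2 = 7.84/25.2 = 0.3111
2: (51 − 47.6)²/47.6 = 11.56/47.6 = 0.2429
3: (58 − 58.8)²/58.8 = 0.64/58.8 = 0.0109
4: (50 − 53.2)²/53.2 = 10.24/53.2 = 0.1925
5: (42 − 39.2)²/39.2 = 7.84/39.2 = 0.2000
6: (21 − 25.2)²/25.2 = 17.64/25.2 = 0.7000
≥7: (24 − 22.4)²/22.4 = 2.56/22.4 = 0.1143
Sum = 2.457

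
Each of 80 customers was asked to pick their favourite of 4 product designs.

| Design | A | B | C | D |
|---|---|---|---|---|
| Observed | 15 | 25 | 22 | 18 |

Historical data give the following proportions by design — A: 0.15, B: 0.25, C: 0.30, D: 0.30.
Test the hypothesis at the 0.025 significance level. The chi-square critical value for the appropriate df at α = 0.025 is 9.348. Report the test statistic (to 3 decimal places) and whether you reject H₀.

Expected counts E_i = n·p_i: 80×0.15 = 12, 80×0.25 = 20, 80×0.30 = 24, 80×0.30 = 24.
χ² = (15−12)²/12 + (25−20)²/20 + (22−24)²/24 + (18−24)²/24
   = 0.7500 + 1.2500 + 0.1667 + 1.5000
Sum = 3.667
df = 3. Since 3.667 < 9.348, we do not reject H₀.

3.667; do not reject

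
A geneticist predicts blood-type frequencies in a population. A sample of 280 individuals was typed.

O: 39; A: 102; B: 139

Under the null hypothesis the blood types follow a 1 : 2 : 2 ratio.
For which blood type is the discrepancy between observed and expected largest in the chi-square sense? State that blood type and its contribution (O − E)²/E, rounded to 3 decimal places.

B, 6.509

Ratio total = 5. Expected counts: 280×1/5 = 56, 280×2/5 = 112, 280×2/5 = 112.
cat         O        E   (O−E)²/E
O          39       56     5.1607
A         102      112     0.8929
B         139      112     6.5089
The largest term is for B: 6.509.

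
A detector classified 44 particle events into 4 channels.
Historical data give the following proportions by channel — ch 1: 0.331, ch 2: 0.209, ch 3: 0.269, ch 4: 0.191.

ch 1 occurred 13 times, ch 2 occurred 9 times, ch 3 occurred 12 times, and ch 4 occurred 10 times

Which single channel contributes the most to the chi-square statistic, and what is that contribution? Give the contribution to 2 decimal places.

Expected counts E_i = n·p_i: 44×0.331 = 14.564, 44×0.209 = 9.196, 44×0.269 = 11.836, 44×0.191 = 8.404.
cat         O        E   (O−E)²/E
ch 1       13   14.564      0.168
ch 2        9    9.196      0.004
ch 3       12   11.836      0.002
ch 4       10    8.404      0.303
The largest term is for ch 4: 0.30.

ch 4, 0.30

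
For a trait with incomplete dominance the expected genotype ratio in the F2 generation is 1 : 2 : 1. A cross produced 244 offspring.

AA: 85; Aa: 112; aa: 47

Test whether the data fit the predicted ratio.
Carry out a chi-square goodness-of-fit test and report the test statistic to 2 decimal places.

Ratio total = 4. Expected counts: 244×1/4 = 61, 244×2/4 = 122, 244×1/4 = 61.
χ² = (85−61)²/61 + (112−122)²/122 + (47−61)²/61
   = 9.443 + 0.820 + 3.213
Sum = 13.48

13.48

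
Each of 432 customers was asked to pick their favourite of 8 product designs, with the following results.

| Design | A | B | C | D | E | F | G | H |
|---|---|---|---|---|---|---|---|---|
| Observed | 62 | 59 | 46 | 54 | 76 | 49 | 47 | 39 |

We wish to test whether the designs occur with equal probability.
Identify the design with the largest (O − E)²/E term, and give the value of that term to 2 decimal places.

Under H₀ each category has probability 1/8, so each expected count is 432/8 = 54.
cat         O        E   (O−E)²/E
A          62       54      1.185
B          59       54      0.463
C          46       54      1.185
D          54       54      0.000
E          76       54      8.963
F          49       54      0.463
G          47       54      0.907
H          39       54      4.167
The largest term is for E: 8.96.

E, 8.96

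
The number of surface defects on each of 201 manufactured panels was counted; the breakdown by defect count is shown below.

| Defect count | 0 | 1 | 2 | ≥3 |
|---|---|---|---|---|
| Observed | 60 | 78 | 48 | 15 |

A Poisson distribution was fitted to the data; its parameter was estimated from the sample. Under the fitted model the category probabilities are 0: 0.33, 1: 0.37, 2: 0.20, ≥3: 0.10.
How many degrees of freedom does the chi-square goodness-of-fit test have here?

There are k = 4 categories and 1 parameter estimated from the data, so df = 4 − 1 − 1 = 2.

2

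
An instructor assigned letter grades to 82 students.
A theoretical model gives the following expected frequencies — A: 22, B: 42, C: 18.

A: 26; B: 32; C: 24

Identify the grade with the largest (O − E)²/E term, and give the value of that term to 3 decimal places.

B, 2.381

χ² = (26−22)²/22 + (32−42)²/42 + (24−18)²/18
   = 0.7273 + 2.3810 + 2.0000
The largest term is for B: 2.381.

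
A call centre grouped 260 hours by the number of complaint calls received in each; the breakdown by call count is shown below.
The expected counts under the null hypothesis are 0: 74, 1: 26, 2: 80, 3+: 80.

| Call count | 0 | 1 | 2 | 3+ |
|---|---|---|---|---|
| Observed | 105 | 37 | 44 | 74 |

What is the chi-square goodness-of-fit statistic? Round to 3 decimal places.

0: (105 − 74)²/74 = 961/74 = 12.9865
1: (37 − 26)²/26 = 121/26 = 4.6538
2: (44 − 80)²/80 = 1296/80 = 16.2000
3+: (74 − 80)²/80 = 36/80 = 0.4500
Sum = 34.290

34.290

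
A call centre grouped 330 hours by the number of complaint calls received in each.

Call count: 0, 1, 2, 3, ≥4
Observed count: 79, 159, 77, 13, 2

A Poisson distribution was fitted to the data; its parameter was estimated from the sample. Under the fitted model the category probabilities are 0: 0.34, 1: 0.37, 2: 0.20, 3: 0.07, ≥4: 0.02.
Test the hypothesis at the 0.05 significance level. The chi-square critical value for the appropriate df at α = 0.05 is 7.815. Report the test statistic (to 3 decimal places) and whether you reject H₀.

30.431; reject

Expected counts E_i = n·p_i: 330×0.34 = 112.2, 330×0.37 = 122.1, 330×0.20 = 66, 330×0.07 = 23.1, 330×0.02 = 6.6.
0: (79 − 112.2)²/112.2 = 1102.24/112.2 = 9.8239
1: (159 − 122.1)²/122.1 = 1361.61/122.1 = 11.1516
2: (77 − 66)²/66 = 121/66 = 1.8333
3: (13 − 23.1)²/23.1 = 102.01/23.1 = 4.4160
≥4: (2 − 6.6)²/6.6 = 21.16/6.6 = 3.2061
Sum = 30.431
df = 3. Since 30.431 > 7.815, we reject H₀.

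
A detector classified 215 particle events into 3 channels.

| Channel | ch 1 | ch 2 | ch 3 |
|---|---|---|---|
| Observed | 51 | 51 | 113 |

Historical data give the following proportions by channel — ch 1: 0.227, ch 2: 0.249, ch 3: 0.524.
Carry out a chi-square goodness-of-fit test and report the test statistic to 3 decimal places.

Expected counts E_i = n·p_i: 215×0.227 = 48.805, 215×0.249 = 53.535, 215×0.524 = 112.66.
ch 1: (51 − 48.805)²/48.805 = 4.818025/48.805 = 0.0987
ch 2: (51 − 53.535)²/53.535 = 6.426225/53.535 = 0.1200
ch 3: (113 − 112.66)²/112.66 = 0.1156/112.66 = 0.0010
Sum = 0.220

0.220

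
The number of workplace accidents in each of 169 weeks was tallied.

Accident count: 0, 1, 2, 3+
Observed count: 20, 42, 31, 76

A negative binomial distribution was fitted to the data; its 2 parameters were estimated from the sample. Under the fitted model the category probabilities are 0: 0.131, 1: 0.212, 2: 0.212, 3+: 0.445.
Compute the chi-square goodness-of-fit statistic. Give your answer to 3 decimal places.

Expected counts E_i = n·p_i: 169×0.131 = 22.139, 169×0.212 = 35.828, 169×0.212 = 35.828, 169×0.445 = 75.205.
χ² = (20−22.139)²/22.139 + (42−35.828)²/35.828 + (31−35.828)²/35.828 + (76−75.205)²/75.205
   = 0.2067 + 1.0632 + 0.6506 + 0.0084
Sum = 1.929

1.929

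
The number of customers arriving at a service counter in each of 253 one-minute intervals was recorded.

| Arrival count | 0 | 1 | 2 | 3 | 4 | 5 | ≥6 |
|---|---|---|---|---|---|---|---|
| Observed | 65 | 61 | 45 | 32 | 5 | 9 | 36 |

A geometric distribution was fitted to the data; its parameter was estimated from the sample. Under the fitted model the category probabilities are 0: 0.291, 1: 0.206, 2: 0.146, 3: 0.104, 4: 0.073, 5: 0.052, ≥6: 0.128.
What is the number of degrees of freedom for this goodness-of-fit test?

There are k = 7 categories and 1 parameter estimated from the data, so df = 7 − 1 − 1 = 5.

5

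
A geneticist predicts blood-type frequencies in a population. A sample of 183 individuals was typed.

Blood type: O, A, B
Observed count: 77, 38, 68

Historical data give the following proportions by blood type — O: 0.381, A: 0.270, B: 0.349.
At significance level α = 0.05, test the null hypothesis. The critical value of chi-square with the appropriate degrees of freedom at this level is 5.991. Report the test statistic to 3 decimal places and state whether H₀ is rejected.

Expected counts E_i = n·p_i: 183×0.381 = 69.723, 183×0.270 = 49.41, 183×0.349 = 63.867.
O: (77 − 69.723)²/69.723 = 52.954729/69.723 = 0.7595
A: (38 − 49.41)²/49.41 = 130.1881/49.41 = 2.6349
B: (68 − 63.867)²/63.867 = 17.081689/63.867 = 0.2675
Sum = 3.662
df = 2. Since 3.662 < 5.991, we do not reject H₀.

3.662; do not reject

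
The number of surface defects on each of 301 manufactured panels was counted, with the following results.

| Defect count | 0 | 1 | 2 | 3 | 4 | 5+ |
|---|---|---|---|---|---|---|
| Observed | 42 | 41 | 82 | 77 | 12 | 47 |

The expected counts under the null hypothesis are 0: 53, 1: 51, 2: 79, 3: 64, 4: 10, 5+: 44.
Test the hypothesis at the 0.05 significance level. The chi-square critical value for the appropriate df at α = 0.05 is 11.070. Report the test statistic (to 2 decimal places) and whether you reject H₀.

0: (42 − 53)²/53 = 121/53 = 2.283
1: (41 − 51)²/51 = 100/51 = 1.961
2: (82 − 79)²/79 = 9/79 = 0.114
3: (77 − 64)²/64 = 169/64 = 2.641
4: (12 − 10)²/10 = 4/10 = 0.400
5+: (47 − 44)²/44 = 9/44 = 0.205
Sum = 7.60
df = 5. Since 7.60 < 11.070, we do not reject H₀.

7.60; do not reject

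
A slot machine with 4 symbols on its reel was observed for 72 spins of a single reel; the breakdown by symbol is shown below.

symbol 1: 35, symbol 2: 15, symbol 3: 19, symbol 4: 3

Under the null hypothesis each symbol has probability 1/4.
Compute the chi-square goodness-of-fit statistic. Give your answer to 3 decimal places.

29.111

Expected count for each of the 4 categories: 72/4 = 18.
χ² = (35−18)²/18 + (15−18)²/18 + (19−18)²/18 + (3−18)²/18
   = 16.0556 + 0.5000 + 0.0556 + 12.5000
Sum = 29.111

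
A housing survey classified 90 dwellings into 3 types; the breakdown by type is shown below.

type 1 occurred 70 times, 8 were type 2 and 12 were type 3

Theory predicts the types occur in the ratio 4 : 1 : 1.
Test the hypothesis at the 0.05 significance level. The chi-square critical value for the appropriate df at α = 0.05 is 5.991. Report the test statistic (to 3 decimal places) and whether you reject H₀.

Ratio total = 6. Expected counts: 90×4/6 = 60, 90×1/6 = 15, 90×1/6 = 15.
type 1: (70 − 60)²/60 = 100/60 = 1.6667
type 2: (8 − 15)²/15 = 49/15 = 3.2667
type 3: (12 − 15)²/15 = 9/15 = 0.6000
Sum = 5.533
df = 2. Since 5.533 < 5.991, we do not reject H₀.

5.533; do not reject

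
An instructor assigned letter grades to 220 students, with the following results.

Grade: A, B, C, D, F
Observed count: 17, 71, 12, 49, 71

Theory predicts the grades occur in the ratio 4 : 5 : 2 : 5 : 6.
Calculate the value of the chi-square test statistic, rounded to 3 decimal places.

27.282

Ratio total = 22. Expected counts: 220×4/22 = 40, 220×5/22 = 50, 220×2/22 = 20, 220×5/22 = 50, 220×6/22 = 60.
cat         O        E   (O−E)²/E
A          17       40    13.2250
B          71       50     8.8200
C          12       20     3.2000
D          49       50     0.0200
F          71       60     2.0167
Sum = 27.282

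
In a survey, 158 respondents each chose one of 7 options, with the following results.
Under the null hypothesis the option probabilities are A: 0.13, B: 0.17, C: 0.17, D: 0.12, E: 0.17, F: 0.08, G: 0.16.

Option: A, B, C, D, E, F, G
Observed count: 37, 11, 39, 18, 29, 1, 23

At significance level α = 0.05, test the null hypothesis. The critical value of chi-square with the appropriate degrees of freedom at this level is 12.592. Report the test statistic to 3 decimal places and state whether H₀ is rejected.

39.186; reject

Expected counts E_i = n·p_i: 158×0.13 = 20.54, 158×0.17 = 26.86, 158×0.17 = 26.86, 158×0.12 = 18.96, 158×0.17 = 26.86, 158×0.08 = 12.64, 158×0.16 = 25.28.
χ² = (37−20.54)²/20.54 + (11−26.86)²/26.86 + (39−26.86)²/26.86 + (18−18.96)²/18.96 + (29−26.86)²/26.86 + (1−12.64)²/12.64 + (23−25.28)²/25.28
   = 13.1904 + 9.3648 + 5.4870 + 0.0486 + 0.1705 + 10.7191 + 0.2056
Sum = 39.186
df = 6. Since 39.186 > 12.592, we reject H₀.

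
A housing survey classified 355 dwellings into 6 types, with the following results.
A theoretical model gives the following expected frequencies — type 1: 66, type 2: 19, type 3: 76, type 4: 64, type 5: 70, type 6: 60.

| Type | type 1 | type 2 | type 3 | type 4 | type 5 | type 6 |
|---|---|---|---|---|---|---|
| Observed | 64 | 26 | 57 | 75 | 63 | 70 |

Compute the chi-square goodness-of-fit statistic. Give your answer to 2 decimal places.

11.65

type 1: (64 − 66)²/66 = 4/66 = 0.061
type 2: (26 − 19)²/19 = 49/19 = 2.579
type 3: (57 − 76)²/76 = 361/76 = 4.750
type 4: (75 − 64)²/64 = 121/64 = 1.891
type 5: (63 − 70)²/70 = 49/70 = 0.700
type 6: (70 − 60)²/60 = 100/60 = 1.667
Sum = 11.65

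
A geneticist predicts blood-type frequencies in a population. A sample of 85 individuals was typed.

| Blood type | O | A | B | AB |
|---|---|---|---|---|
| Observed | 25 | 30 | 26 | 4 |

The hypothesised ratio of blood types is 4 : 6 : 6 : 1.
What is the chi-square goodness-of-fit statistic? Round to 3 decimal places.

1.983

Ratio total = 17. Expected counts: 85×4/17 = 20, 85×6/17 = 30, 85×6/17 = 30, 85×1/17 = 5.
χ² = (25−20)²/20 + (30−30)²/30 + (26−30)²/30 + (4−5)²/5
   = 1.2500 + 0.0000 + 0.5333 + 0.2000
Sum = 1.983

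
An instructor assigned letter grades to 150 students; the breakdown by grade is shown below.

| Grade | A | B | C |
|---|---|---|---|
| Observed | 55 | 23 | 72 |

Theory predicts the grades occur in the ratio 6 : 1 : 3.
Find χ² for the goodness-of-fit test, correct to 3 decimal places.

Ratio total = 10. Expected counts: 150×6/10 = 90, 150×1/10 = 15, 150×3/10 = 45.
cat         O        E   (O−E)²/E
A          55       90    13.6111
B          23       15     4.2667
C          72       45    16.2000
Sum = 34.078

34.078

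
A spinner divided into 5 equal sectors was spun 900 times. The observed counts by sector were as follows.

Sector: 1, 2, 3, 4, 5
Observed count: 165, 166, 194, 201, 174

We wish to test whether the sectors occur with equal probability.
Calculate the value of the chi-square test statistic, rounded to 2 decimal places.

6.08

Expected count for each of the 5 categories: 900/5 = 180.
cat         O        E   (O−E)²/E
1         165      180      1.250
2         166      180      1.089
3         194      180      1.089
4         201      180      2.450
5         174      180      0.200
Sum = 6.08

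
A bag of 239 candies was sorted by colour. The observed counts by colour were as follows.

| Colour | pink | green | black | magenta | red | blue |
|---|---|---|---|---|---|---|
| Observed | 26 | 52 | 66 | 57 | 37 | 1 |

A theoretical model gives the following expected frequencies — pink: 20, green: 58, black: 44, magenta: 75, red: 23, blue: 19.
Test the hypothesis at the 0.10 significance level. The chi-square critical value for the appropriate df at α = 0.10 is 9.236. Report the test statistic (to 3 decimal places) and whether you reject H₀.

43.315; reject

χ² = (26−20)²/20 + (52−58)²/58 + (66−44)²/44 + (57−75)²/75 + (37−23)²/23 + (1−19)²/19
   = 1.8000 + 0.6207 + 11.0000 + 4.3200 + 8.5217 + 17.0526
Sum = 43.315
df = 5. Since 43.315 > 9.236, we reject H₀.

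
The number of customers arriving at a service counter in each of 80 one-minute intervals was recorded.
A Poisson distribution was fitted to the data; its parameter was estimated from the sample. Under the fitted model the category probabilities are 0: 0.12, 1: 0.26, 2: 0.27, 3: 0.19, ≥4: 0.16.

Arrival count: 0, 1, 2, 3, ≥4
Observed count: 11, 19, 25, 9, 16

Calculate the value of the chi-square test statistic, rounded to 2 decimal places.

Expected counts E_i = n·p_i: 80×0.12 = 9.6, 80×0.26 = 20.8, 80×0.27 = 21.6, 80×0.19 = 15.2, 80×0.16 = 12.8.
χ² = (11−9.6)²/9.6 + (19−20.8)²/20.8 + (25−21.6)²/21.6 + (9−15.2)²/15.2 + (16−12.8)²/12.8
   = 0.204 + 0.156 + 0.535 + 2.529 + 0.800
Sum = 4.22

4.22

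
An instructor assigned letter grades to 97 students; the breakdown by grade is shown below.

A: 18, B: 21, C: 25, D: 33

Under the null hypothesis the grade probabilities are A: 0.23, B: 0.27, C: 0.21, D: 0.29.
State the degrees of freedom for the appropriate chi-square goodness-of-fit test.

3

There are k = 4 categories and no parameters were estimated from the data, so df = 4 − 1 = 3.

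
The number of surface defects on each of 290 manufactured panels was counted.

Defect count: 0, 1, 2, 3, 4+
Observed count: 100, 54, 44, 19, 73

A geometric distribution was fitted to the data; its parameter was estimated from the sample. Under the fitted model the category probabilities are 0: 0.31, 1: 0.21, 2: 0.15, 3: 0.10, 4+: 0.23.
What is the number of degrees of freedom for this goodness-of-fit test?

3

There are k = 5 categories and 1 parameter estimated from the data, so df = 5 − 1 − 1 = 3.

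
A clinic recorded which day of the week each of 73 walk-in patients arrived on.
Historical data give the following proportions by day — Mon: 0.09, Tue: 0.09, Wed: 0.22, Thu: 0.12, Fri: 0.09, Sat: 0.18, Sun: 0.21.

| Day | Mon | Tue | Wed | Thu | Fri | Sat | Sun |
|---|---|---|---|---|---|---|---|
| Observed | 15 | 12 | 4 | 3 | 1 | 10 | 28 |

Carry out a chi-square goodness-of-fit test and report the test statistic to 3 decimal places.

44.092

Expected counts E_i = n·p_i: 73×0.09 = 6.57, 73×0.09 = 6.57, 73×0.22 = 16.06, 73×0.12 = 8.76, 73×0.09 = 6.57, 73×0.18 = 13.14, 73×0.21 = 15.33.
Mon: (15 − 6.57)²/6.57 = 71.0649/6.57 = 10.8166
Tue: (12 − 6.57)²/6.57 = 29.4849/6.57 = 4.4878
Wed: (4 − 16.06)²/16.06 = 145.4436/16.06 = 9.0563
Thu: (3 − 8.76)²/8.76 = 33.1776/8.76 = 3.7874
Fri: (1 − 6.57)²/6.57 = 31.0249/6.57 = 4.7222
Sat: (10 − 13.14)²/13.14 = 9.8596/13.14 = 0.7504
Sun: (28 − 15.33)²/15.33 = 160.5289/15.33 = 10.4716
Sum = 44.092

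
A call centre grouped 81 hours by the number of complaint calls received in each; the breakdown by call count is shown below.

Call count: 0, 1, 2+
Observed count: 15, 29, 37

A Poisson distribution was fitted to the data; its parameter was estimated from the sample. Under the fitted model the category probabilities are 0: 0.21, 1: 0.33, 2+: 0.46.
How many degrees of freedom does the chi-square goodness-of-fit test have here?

There are k = 3 categories and 1 parameter estimated from the data, so df = 3 − 1 − 1 = 1.

1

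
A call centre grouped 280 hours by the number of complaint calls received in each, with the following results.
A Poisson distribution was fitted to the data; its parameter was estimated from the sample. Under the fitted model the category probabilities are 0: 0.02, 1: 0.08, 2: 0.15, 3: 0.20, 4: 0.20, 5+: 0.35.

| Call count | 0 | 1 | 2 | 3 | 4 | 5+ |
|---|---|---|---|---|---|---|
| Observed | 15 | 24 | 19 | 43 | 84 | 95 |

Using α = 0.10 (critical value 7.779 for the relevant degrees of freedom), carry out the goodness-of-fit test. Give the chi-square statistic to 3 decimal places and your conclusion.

45.598; reject

Expected counts E_i = n·p_i: 280×0.02 = 5.6, 280×0.08 = 22.4, 280×0.15 = 42, 280×0.20 = 56, 280×0.20 = 56, 280×0.35 = 98.
χ² = (15−5.6)²/5.6 + (24−22.4)²/22.4 + (19−42)²/42 + (43−56)²/56 + (84−56)²/56 + (95−98)²/98
   = 15.7786 + 0.1143 + 12.5952 + 3.0179 + 14.0000 + 0.0918
Sum = 45.598
df = 4. Since 45.598 > 7.779, we reject H₀.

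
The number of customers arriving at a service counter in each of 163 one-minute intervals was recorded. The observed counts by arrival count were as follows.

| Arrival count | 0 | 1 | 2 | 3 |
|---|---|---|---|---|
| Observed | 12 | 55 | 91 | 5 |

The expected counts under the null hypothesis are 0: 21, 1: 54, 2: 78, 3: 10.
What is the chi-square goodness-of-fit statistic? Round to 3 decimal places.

8.542

χ² = (12−21)²/21 + (55−54)²/54 + (91−78)²/78 + (5−10)²/10
   = 3.8571 + 0.0185 + 2.1667 + 2.5000
Sum = 8.542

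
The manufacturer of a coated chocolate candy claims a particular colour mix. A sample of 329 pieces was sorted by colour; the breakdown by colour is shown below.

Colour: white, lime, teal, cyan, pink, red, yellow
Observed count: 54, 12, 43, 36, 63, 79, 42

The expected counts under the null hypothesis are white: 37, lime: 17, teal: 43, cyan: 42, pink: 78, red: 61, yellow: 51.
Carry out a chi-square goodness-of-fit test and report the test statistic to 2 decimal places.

19.92

white: (54 − 37)²/37 = 289/37 = 7.811
lime: (12 − 17)²/17 = 25/17 = 1.471
teal: (43 − 43)²/43 = 0/43 = 0.000
cyan: (36 − 42)²/42 = 36/42 = 0.857
pink: (63 − 78)²/78 = 225/78 = 2.885
red: (79 − 61)²/61 = 324/61 = 5.311
yellow: (42 − 51)²/51 = 81/51 = 1.588
Sum = 19.92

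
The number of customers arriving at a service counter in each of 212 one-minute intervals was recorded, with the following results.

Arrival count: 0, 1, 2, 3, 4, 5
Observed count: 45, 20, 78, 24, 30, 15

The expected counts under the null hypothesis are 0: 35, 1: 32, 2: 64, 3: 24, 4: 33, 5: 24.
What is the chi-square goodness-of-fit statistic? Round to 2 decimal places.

cat         O        E   (O−E)²/E
0          45       35      2.857
1          20       32      4.500
2          78       64      3.063
3          24       24      0.000
4          30       33      0.273
5          15       24      3.375
Sum = 14.07

14.07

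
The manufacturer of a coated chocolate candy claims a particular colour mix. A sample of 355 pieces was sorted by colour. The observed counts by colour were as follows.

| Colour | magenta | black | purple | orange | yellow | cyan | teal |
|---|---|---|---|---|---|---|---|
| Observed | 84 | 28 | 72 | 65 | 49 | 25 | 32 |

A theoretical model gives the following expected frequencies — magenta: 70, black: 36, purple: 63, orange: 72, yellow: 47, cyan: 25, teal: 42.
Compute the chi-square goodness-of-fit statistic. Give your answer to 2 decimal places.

9.01

magenta: (84 − 70)²/70 = 196/70 = 2.800
black: (28 − 36)²/36 = 64/36 = 1.778
purple: (72 − 63)²/63 = 81/63 = 1.286
orange: (65 − 72)²/72 = 49/72 = 0.681
yellow: (49 − 47)²/47 = 4/47 = 0.085
cyan: (25 − 25)²/25 = 0/25 = 0.000
teal: (32 − 42)²/42 = 100/42 = 2.381
Sum = 9.01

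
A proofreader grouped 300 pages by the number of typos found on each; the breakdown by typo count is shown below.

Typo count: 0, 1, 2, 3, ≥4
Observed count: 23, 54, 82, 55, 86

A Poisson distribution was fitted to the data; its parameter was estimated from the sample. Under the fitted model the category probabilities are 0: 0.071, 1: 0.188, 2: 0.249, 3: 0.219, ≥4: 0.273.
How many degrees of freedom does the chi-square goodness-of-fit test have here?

3

There are k = 5 categories and 1 parameter estimated from the data, so df = 5 − 1 − 1 = 3.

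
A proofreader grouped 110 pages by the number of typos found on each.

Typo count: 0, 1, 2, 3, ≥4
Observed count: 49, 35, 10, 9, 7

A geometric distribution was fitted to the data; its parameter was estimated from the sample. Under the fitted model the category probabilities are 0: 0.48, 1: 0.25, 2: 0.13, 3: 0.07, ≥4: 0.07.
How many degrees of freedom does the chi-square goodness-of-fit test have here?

3

There are k = 5 categories and 1 parameter estimated from the data, so df = 5 − 1 − 1 = 3.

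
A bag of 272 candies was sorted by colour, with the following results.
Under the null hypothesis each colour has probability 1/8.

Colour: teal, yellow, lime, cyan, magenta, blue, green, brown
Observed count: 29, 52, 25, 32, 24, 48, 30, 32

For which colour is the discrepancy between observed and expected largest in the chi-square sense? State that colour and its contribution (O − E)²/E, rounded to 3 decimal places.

Under H₀ each category has probability 1/8, so each expected count is 272/8 = 34.
χ² = (29−34)²/34 + (52−34)²/34 + (25−34)²/34 + (32−34)²/34 + (24−34)²/34 + (48−34)²/34 + (30−34)²/34 + (32−34)²/34
   = 0.7353 + 9.5294 + 2.3824 + 0.1176 + 2.9412 + 5.7647 + 0.4706 + 0.1176
The largest term is for yellow: 9.529.

yellow, 9.529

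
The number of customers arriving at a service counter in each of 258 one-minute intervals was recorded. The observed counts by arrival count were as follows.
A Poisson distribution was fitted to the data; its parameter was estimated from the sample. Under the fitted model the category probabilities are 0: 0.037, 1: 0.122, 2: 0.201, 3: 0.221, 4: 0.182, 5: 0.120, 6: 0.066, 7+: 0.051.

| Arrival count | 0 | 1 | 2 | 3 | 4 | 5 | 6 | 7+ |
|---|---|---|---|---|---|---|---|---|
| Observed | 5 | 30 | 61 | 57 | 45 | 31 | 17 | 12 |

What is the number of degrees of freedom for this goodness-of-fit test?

There are k = 8 categories and 1 parameter estimated from the data, so df = 8 − 1 − 1 = 6.

6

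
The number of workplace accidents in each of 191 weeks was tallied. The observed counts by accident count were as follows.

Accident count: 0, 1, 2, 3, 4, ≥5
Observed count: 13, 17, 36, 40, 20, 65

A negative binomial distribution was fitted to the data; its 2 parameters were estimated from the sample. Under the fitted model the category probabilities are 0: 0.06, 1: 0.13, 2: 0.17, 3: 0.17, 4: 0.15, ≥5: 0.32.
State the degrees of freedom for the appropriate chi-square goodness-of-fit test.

There are k = 6 categories and 2 parameters estimated from the data, so df = 6 − 1 − 2 = 3.

3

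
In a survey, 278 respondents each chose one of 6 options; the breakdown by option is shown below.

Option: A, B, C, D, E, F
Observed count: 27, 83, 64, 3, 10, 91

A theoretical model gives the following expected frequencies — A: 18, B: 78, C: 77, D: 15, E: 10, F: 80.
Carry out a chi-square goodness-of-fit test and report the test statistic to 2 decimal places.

A: (27 − 18)²/18 = 81/18 = 4.500
B: (83 − 78)²/78 = 25/78 = 0.321
C: (64 − 77)²/77 = 169/77 = 2.195
D: (3 − 15)²/15 = 144/15 = 9.600
E: (10 − 10)²/10 = 0/10 = 0.000
F: (91 − 80)²/80 = 121/80 = 1.513
Sum = 18.13

18.13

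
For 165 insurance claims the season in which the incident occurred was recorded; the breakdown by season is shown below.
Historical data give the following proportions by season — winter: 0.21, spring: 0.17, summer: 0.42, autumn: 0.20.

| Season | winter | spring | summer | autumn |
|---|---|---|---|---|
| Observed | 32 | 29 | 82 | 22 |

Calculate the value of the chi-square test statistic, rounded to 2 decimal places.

6.23

Expected counts E_i = n·p_i: 165×0.21 = 34.65, 165×0.17 = 28.05, 165×0.42 = 69.3, 165×0.20 = 33.
cat         O        E   (O−E)²/E
winter     32    34.65      0.203
spring     29    28.05      0.032
summer     82     69.3      2.327
autumn     22       33      3.667
Sum = 6.23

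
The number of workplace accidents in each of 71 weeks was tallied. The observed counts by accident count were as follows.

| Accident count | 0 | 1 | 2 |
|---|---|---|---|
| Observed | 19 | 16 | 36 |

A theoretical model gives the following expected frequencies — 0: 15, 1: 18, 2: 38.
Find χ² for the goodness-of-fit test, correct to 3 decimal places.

1.394

0: (19 − 15)²/15 = 16/15 = 1.0667
1: (16 − 18)²/18 = 4/18 = 0.2222
2: (36 − 38)²/38 = 4/38 = 0.1053
Sum = 1.394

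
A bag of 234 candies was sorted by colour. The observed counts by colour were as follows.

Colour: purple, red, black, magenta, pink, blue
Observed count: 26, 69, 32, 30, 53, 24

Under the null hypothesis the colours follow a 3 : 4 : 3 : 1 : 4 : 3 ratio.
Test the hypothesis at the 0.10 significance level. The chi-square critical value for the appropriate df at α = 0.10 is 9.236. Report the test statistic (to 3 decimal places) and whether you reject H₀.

Ratio total = 18. Expected counts: 234×3/18 = 39, 234×4/18 = 52, 234×3/18 = 39, 234×1/18 = 13, 234×4/18 = 52, 234×3/18 = 39.
χ² = (26−39)²/39 + (69−52)²/52 + (32−39)²/39 + (30−13)²/13 + (53−52)²/52 + (24−39)²/39
   = 4.3333 + 5.5577 + 1.2564 + 22.2308 + 0.0192 + 5.7692
Sum = 39.167
df = 5. Since 39.167 > 9.236, we reject H₀.

39.167; reject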